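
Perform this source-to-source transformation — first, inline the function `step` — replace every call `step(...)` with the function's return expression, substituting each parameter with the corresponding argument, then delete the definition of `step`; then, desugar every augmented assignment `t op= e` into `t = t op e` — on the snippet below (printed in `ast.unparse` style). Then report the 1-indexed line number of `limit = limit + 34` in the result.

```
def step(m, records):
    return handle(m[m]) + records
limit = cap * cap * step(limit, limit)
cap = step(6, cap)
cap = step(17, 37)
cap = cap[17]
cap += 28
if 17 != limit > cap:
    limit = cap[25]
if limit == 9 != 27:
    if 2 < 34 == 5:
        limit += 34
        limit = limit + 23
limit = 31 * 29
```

10

Transformed code:
limit = cap * cap * (handle(limit[limit]) + limit)
cap = handle(6[6]) + cap
cap = handle(17[17]) + 37
cap = cap[17]
cap = cap + 28
if 17 != limit > cap:
    limit = cap[25]
if limit == 9 != 27:
    if 2 < 34 == 5:
        limit = limit + 34
        limit = limit + 23
limit = 31 * 29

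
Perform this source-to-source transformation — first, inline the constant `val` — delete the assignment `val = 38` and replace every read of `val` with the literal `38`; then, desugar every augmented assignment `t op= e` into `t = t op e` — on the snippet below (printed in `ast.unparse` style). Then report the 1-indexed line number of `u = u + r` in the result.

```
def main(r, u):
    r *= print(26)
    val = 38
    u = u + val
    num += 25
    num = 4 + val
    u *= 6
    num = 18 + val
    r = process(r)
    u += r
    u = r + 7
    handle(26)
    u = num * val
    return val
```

Transformed code:
def main(r, u):
    r = r * print(26)
    u = u + 38
    num = num + 25
    num = 4 + 38
    u = u * 6
    num = 18 + 38
    r = process(r)
    u = u + r
    u = r + 7
    handle(26)
    u = num * 38
    return 38

9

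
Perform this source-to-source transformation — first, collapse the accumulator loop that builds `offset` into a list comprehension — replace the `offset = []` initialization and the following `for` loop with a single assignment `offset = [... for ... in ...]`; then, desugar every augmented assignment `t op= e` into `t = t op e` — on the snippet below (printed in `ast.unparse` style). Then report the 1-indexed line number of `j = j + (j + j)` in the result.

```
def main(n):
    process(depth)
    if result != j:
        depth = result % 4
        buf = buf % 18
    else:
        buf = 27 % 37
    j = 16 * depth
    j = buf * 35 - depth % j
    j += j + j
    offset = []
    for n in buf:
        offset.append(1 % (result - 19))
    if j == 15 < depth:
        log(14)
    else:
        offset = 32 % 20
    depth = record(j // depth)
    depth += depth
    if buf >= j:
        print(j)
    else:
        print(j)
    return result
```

10

Transformed code:
def main(n):
    process(depth)
    if result != j:
        depth = result % 4
        buf = buf % 18
    else:
        buf = 27 % 37
    j = 16 * depth
    j = buf * 35 - depth % j
    j = j + (j + j)
    offset = [1 % (result - 19) for n in buf]
    if j == 15 < depth:
        log(14)
    else:
        offset = 32 % 20
    depth = record(j // depth)
    depth = depth + depth
    if buf >= j:
        print(j)
    else:
        print(j)
    return result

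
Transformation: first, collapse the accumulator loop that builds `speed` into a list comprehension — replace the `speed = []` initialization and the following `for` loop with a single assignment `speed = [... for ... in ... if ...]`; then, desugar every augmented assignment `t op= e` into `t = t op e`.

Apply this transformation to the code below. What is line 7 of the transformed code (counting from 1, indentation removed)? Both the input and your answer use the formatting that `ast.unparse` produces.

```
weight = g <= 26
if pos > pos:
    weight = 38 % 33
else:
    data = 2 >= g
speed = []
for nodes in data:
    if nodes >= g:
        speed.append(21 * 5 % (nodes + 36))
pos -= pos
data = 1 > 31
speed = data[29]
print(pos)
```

Transformed code:
weight = g <= 26
if pos > pos:
    weight = 38 % 33
else:
    data = 2 >= g
speed = [21 * 5 % (nodes + 36) for nodes in data if nodes >= g]
pos = pos - pos
data = 1 > 31
speed = data[29]
print(pos)

pos = pos - pos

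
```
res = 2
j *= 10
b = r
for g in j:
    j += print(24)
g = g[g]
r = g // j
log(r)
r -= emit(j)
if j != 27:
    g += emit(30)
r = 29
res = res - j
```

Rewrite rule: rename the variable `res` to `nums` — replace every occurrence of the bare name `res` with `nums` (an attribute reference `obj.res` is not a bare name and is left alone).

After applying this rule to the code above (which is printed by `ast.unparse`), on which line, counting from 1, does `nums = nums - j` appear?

13

Transformed code:
nums = 2
j *= 10
b = r
for g in j:
    j += print(24)
g = g[g]
r = g // j
log(r)
r -= emit(j)
if j != 27:
    g += emit(30)
r = 29
nums = nums - j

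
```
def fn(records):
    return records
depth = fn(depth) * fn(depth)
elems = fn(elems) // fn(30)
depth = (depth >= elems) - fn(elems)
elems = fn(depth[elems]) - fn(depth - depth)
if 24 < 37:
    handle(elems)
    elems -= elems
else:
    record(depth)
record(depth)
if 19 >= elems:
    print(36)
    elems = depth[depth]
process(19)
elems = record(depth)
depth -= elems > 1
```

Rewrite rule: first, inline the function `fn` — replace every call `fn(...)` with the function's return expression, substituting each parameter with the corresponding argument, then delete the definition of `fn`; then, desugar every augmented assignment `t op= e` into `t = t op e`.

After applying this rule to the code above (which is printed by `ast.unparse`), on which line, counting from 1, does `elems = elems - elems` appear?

Transformed code:
depth = depth * depth
elems = elems // 30
depth = (depth >= elems) - elems
elems = depth[elems] - (depth - depth)
if 24 < 37:
    handle(elems)
    elems = elems - elems
else:
    record(depth)
record(depth)
if 19 >= elems:
    print(36)
    elems = depth[depth]
process(19)
elems = record(depth)
depth = depth - (elems > 1)

7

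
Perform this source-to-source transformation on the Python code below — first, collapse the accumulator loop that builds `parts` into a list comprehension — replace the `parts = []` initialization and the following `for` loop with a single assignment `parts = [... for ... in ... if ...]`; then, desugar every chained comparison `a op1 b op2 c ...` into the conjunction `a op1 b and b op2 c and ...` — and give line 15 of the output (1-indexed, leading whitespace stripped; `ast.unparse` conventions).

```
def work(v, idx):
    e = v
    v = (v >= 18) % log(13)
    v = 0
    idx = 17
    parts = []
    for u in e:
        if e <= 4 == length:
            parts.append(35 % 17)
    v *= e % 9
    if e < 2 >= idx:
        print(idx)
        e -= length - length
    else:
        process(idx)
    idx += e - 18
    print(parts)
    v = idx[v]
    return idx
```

Transformed code:
def work(v, idx):
    e = v
    v = (v >= 18) % log(13)
    v = 0
    idx = 17
    parts = [35 % 17 for u in e if e <= 4 and 4 == length]
    v *= e % 9
    if e < 2 and 2 >= idx:
        print(idx)
        e -= length - length
    else:
        process(idx)
    idx += e - 18
    print(parts)
    v = idx[v]
    return idx

v = idx[v]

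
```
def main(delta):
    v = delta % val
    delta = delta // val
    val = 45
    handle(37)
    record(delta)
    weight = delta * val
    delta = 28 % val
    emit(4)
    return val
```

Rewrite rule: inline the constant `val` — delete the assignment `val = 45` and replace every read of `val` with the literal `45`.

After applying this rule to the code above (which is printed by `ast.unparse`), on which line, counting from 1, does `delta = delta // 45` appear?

3

Transformed code:
def main(delta):
    v = delta % 45
    delta = delta // 45
    handle(37)
    record(delta)
    weight = delta * 45
    delta = 28 % 45
    emit(4)
    return 45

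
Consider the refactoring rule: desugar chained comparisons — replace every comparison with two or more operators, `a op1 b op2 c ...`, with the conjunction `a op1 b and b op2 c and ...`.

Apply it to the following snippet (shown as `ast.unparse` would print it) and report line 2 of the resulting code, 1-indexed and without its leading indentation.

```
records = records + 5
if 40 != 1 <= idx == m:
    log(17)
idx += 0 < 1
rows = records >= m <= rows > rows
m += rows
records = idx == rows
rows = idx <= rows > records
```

if 40 != 1 and 1 <= idx and (idx == m):

Transformed code:
records = records + 5
if 40 != 1 and 1 <= idx and (idx == m):
    log(17)
idx += 0 < 1
rows = records >= m and m <= rows and (rows > rows)
m += rows
records = idx == rows
rows = idx <= rows and rows > records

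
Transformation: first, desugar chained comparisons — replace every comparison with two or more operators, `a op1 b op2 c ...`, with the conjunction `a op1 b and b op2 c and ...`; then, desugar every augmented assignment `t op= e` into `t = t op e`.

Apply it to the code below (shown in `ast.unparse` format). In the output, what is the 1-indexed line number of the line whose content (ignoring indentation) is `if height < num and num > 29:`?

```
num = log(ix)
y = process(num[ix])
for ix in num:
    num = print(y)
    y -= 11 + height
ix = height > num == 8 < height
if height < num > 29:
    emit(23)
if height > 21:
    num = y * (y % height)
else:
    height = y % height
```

7

Transformed code:
num = log(ix)
y = process(num[ix])
for ix in num:
    num = print(y)
    y = y - (11 + height)
ix = height > num and num == 8 and (8 < height)
if height < num and num > 29:
    emit(23)
if height > 21:
    num = y * (y % height)
else:
    height = y % height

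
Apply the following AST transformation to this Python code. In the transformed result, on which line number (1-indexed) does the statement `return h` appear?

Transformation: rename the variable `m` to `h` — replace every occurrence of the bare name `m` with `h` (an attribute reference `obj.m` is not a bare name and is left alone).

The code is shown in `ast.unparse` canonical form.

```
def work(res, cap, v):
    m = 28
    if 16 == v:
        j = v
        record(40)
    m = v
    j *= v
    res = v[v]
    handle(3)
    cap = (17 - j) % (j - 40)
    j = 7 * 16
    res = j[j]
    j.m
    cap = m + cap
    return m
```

Transformed code:
def work(res, cap, v):
    h = 28
    if 16 == v:
        j = v
        record(40)
    h = v
    j *= v
    res = v[v]
    handle(3)
    cap = (17 - j) % (j - 40)
    j = 7 * 16
    res = j[j]
    j.m
    cap = h + cap
    return h

15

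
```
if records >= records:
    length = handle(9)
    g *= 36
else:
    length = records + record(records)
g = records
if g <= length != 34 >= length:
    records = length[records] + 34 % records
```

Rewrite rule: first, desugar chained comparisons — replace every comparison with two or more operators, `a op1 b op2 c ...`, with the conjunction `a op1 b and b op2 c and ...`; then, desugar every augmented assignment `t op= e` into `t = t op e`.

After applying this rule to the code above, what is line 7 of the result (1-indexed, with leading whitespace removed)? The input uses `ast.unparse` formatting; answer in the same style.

if g <= length and length != 34 and (34 >= length):

Transformed code:
if records >= records:
    length = handle(9)
    g = g * 36
else:
    length = records + record(records)
g = records
if g <= length and length != 34 and (34 >= length):
    records = length[records] + 34 % records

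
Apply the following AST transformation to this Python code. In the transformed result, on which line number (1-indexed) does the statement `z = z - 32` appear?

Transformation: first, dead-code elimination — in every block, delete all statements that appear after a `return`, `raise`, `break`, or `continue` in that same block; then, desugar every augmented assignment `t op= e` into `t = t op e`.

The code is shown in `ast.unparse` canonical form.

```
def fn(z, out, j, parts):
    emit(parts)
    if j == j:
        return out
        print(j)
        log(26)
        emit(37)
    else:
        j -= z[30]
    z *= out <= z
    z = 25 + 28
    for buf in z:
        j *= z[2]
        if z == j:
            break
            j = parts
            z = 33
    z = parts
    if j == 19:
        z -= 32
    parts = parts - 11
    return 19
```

Transformed code:
def fn(z, out, j, parts):
    emit(parts)
    if j == j:
        return out
    else:
        j = j - z[30]
    z = z * (out <= z)
    z = 25 + 28
    for buf in z:
        j = j * z[2]
        if z == j:
            break
    z = parts
    if j == 19:
        z = z - 32
    parts = parts - 11
    return 19

15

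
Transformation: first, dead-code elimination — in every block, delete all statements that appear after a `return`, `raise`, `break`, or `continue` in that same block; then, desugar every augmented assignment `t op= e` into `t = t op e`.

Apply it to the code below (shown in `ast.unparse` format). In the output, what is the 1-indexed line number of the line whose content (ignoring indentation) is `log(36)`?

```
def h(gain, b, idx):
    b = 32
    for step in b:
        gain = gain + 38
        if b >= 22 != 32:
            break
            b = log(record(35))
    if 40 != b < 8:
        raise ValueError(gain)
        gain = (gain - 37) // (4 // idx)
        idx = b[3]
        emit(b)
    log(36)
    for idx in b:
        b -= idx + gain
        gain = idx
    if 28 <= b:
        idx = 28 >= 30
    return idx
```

Transformed code:
def h(gain, b, idx):
    b = 32
    for step in b:
        gain = gain + 38
        if b >= 22 != 32:
            break
    if 40 != b < 8:
        raise ValueError(gain)
    log(36)
    for idx in b:
        b = b - (idx + gain)
        gain = idx
    if 28 <= b:
        idx = 28 >= 30
    return idx

9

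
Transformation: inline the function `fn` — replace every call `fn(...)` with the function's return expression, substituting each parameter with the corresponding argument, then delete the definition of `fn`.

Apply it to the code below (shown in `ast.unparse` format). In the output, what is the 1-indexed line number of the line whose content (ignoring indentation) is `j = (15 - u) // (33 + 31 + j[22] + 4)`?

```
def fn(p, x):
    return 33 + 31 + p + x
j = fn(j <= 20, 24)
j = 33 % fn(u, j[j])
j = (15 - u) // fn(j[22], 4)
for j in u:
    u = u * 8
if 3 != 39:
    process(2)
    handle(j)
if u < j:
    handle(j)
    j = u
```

3

Transformed code:
j = 33 + 31 + (j <= 20) + 24
j = 33 % (33 + 31 + u + j[j])
j = (15 - u) // (33 + 31 + j[22] + 4)
for j in u:
    u = u * 8
if 3 != 39:
    process(2)
    handle(j)
if u < j:
    handle(j)
    j = u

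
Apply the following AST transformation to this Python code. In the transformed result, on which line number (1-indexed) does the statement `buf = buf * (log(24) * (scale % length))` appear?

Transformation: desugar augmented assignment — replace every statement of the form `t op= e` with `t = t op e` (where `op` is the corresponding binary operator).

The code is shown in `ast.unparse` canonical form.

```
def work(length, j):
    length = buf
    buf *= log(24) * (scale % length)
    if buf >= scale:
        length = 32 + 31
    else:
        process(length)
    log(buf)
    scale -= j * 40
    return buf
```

Transformed code:
def work(length, j):
    length = buf
    buf = buf * (log(24) * (scale % length))
    if buf >= scale:
        length = 32 + 31
    else:
        process(length)
    log(buf)
    scale = scale - j * 40
    return buf

3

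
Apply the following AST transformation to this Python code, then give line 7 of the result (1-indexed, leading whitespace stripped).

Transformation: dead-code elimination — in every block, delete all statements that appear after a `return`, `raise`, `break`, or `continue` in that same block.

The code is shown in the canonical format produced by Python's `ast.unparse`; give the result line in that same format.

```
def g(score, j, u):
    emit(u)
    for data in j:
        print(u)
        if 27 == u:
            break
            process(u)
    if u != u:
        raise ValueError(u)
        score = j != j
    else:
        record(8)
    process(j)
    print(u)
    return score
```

if u != u:

Transformed code:
def g(score, j, u):
    emit(u)
    for data in j:
        print(u)
        if 27 == u:
            break
    if u != u:
        raise ValueError(u)
    else:
        record(8)
    process(j)
    print(u)
    return score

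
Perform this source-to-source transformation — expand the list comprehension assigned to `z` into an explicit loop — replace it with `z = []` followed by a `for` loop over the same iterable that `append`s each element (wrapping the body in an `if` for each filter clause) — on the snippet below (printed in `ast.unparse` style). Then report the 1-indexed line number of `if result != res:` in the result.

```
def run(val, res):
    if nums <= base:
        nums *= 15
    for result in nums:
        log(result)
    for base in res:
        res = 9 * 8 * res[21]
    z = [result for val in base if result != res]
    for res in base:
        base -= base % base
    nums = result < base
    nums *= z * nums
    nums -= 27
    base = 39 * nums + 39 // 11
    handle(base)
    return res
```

10

Transformed code:
def run(val, res):
    if nums <= base:
        nums *= 15
    for result in nums:
        log(result)
    for base in res:
        res = 9 * 8 * res[21]
    z = []
    for val in base:
        if result != res:
            z.append(result)
    for res in base:
        base -= base % base
    nums = result < base
    nums *= z * nums
    nums -= 27
    base = 39 * nums + 39 // 11
    handle(base)
    return res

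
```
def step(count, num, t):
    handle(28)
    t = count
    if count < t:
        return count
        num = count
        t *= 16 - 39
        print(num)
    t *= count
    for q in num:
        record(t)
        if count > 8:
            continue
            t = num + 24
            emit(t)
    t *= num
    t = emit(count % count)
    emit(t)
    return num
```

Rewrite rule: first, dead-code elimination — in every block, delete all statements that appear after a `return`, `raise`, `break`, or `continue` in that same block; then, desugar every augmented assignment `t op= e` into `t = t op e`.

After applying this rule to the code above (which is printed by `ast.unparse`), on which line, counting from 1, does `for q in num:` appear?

Transformed code:
def step(count, num, t):
    handle(28)
    t = count
    if count < t:
        return count
    t = t * count
    for q in num:
        record(t)
        if count > 8:
            continue
    t = t * num
    t = emit(count % count)
    emit(t)
    return num

7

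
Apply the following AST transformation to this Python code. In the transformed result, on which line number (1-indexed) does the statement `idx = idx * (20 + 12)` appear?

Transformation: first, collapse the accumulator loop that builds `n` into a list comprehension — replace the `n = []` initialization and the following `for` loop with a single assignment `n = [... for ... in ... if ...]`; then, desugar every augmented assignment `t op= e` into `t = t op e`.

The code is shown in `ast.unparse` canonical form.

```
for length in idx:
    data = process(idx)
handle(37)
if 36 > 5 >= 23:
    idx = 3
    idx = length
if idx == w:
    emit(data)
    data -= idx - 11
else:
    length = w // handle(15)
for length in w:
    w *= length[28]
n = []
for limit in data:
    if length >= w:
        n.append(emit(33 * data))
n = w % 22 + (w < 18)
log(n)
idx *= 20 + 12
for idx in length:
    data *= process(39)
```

Transformed code:
for length in idx:
    data = process(idx)
handle(37)
if 36 > 5 >= 23:
    idx = 3
    idx = length
if idx == w:
    emit(data)
    data = data - (idx - 11)
else:
    length = w // handle(15)
for length in w:
    w = w * length[28]
n = [emit(33 * data) for limit in data if length >= w]
n = w % 22 + (w < 18)
log(n)
idx = idx * (20 + 12)
for idx in length:
    data = data * process(39)

17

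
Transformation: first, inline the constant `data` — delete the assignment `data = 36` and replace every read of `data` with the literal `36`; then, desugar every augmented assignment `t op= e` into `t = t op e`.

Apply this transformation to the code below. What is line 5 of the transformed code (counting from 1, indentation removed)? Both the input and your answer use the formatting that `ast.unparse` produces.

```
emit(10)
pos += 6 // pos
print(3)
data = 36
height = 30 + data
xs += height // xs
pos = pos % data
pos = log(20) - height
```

xs = xs + height // xs

Transformed code:
emit(10)
pos = pos + 6 // pos
print(3)
height = 30 + 36
xs = xs + height // xs
pos = pos % 36
pos = log(20) - height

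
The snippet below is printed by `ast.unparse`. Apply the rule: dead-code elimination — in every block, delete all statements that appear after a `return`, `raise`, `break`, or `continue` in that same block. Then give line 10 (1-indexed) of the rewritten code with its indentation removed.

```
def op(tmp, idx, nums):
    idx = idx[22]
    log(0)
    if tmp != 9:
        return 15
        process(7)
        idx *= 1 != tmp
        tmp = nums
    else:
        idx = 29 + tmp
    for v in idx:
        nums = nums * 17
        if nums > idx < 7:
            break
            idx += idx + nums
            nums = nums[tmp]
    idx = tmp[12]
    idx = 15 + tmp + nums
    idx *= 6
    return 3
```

if nums > idx < 7:

Transformed code:
def op(tmp, idx, nums):
    idx = idx[22]
    log(0)
    if tmp != 9:
        return 15
    else:
        idx = 29 + tmp
    for v in idx:
        nums = nums * 17
        if nums > idx < 7:
            break
    idx = tmp[12]
    idx = 15 + tmp + nums
    idx *= 6
    return 3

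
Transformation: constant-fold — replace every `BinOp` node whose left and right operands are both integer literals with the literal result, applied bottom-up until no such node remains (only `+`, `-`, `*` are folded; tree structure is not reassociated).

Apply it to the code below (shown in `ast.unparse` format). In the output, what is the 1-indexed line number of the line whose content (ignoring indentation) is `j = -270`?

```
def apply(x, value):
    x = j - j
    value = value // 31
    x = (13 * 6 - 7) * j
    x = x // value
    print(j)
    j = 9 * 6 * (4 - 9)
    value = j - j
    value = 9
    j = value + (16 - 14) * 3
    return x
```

7

Transformed code:
def apply(x, value):
    x = j - j
    value = value // 31
    x = 71 * j
    x = x // value
    print(j)
    j = -270
    value = j - j
    value = 9
    j = value + 6
    return x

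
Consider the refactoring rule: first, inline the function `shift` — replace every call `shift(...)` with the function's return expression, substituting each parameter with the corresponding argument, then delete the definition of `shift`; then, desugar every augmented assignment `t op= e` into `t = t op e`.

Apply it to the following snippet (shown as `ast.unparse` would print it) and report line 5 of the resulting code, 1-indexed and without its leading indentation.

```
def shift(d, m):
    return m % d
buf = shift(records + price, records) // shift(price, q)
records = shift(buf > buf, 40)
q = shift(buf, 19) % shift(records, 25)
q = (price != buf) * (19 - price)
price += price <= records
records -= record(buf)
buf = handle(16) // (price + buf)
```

price = price + (price <= records)

Transformed code:
buf = records % (records + price) // (q % price)
records = 40 % (buf > buf)
q = 19 % buf % (25 % records)
q = (price != buf) * (19 - price)
price = price + (price <= records)
records = records - record(buf)
buf = handle(16) // (price + buf)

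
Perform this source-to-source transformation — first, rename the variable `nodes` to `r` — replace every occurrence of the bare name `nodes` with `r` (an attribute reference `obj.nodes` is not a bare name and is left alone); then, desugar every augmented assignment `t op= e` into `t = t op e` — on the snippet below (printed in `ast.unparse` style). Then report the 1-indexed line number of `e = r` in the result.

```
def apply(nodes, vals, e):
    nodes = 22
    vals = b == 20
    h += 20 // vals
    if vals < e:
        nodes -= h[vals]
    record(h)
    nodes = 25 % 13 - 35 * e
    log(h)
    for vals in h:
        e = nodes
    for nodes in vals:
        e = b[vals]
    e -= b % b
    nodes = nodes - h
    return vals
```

11

Transformed code:
def apply(r, vals, e):
    r = 22
    vals = b == 20
    h = h + 20 // vals
    if vals < e:
        r = r - h[vals]
    record(h)
    r = 25 % 13 - 35 * e
    log(h)
    for vals in h:
        e = r
    for r in vals:
        e = b[vals]
    e = e - b % b
    r = r - h
    return vals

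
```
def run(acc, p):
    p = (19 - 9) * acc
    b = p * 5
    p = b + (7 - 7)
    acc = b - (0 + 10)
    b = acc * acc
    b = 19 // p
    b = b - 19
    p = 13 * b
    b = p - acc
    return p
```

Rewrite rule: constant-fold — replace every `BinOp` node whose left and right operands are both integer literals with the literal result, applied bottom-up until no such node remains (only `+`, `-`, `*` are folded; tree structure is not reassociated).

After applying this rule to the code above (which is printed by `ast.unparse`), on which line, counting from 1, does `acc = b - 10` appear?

5

Transformed code:
def run(acc, p):
    p = 10 * acc
    b = p * 5
    p = b + 0
    acc = b - 10
    b = acc * acc
    b = 19 // p
    b = b - 19
    p = 13 * b
    b = p - acc
    return p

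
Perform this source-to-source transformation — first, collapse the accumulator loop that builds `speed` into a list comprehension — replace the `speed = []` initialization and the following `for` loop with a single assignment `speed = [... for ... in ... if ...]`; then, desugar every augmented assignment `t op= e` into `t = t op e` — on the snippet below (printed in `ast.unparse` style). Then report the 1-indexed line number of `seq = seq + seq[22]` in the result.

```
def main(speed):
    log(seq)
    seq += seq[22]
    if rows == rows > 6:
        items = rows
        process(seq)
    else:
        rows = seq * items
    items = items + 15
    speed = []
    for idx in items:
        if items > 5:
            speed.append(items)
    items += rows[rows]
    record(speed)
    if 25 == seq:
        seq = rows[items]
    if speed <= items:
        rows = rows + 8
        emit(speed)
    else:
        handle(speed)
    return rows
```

Transformed code:
def main(speed):
    log(seq)
    seq = seq + seq[22]
    if rows == rows > 6:
        items = rows
        process(seq)
    else:
        rows = seq * items
    items = items + 15
    speed = [items for idx in items if items > 5]
    items = items + rows[rows]
    record(speed)
    if 25 == seq:
        seq = rows[items]
    if speed <= items:
        rows = rows + 8
        emit(speed)
    else:
        handle(speed)
    return rows

3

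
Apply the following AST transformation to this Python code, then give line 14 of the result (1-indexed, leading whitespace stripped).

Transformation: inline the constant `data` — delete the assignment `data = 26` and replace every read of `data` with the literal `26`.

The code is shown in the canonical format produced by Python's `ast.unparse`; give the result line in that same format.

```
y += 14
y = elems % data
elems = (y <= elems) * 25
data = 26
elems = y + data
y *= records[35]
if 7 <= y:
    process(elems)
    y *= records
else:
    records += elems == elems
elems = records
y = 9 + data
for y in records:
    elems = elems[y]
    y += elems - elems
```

Transformed code:
y += 14
y = elems % 26
elems = (y <= elems) * 25
elems = y + 26
y *= records[35]
if 7 <= y:
    process(elems)
    y *= records
else:
    records += elems == elems
elems = records
y = 9 + 26
for y in records:
    elems = elems[y]
    y += elems - elems

elems = elems[y]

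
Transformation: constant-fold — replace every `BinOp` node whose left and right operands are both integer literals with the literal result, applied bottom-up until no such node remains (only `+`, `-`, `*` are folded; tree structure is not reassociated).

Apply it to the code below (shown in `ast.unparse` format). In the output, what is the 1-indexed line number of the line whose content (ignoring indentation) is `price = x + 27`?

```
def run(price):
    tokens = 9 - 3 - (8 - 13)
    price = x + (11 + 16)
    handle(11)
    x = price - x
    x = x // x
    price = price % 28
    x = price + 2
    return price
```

Transformed code:
def run(price):
    tokens = 11
    price = x + 27
    handle(11)
    x = price - x
    x = x // x
    price = price % 28
    x = price + 2
    return price

3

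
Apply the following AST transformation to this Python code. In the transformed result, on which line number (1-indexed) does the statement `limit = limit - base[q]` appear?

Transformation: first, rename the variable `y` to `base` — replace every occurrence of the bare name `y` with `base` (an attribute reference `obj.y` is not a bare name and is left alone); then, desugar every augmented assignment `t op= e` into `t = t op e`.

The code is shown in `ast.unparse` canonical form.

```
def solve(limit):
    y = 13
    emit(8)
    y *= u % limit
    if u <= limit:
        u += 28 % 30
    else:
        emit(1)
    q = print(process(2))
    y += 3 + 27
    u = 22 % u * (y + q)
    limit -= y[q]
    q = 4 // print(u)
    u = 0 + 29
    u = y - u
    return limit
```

Transformed code:
def solve(limit):
    base = 13
    emit(8)
    base = base * (u % limit)
    if u <= limit:
        u = u + 28 % 30
    else:
        emit(1)
    q = print(process(2))
    base = base + (3 + 27)
    u = 22 % u * (base + q)
    limit = limit - base[q]
    q = 4 // print(u)
    u = 0 + 29
    u = base - u
    return limit

12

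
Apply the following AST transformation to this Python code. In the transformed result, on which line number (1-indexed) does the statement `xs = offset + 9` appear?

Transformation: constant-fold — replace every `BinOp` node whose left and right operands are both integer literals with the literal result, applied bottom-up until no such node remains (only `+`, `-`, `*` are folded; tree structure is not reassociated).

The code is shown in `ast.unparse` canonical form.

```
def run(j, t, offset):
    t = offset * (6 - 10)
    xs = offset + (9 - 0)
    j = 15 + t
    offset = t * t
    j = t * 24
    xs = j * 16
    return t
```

Transformed code:
def run(j, t, offset):
    t = offset * -4
    xs = offset + 9
    j = 15 + t
    offset = t * t
    j = t * 24
    xs = j * 16
    return t

3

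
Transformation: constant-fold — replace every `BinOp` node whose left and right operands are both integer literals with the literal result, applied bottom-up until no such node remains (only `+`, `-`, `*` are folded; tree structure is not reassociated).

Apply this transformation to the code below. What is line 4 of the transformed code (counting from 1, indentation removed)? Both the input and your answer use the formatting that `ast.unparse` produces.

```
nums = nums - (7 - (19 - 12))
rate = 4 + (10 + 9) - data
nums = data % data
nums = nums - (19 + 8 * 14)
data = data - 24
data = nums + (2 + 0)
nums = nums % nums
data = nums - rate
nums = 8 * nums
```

Transformed code:
nums = nums - 0
rate = 23 - data
nums = data % data
nums = nums - 131
data = data - 24
data = nums + 2
nums = nums % nums
data = nums - rate
nums = 8 * nums

nums = nums - 131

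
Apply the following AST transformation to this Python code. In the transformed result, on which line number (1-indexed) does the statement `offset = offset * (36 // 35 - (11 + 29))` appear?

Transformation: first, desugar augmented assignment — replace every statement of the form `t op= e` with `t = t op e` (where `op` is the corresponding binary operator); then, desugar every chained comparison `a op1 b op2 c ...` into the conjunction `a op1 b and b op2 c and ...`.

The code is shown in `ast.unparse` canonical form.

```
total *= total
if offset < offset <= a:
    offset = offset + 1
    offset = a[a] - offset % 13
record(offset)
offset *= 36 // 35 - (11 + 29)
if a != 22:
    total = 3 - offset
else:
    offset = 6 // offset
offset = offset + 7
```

6

Transformed code:
total = total * total
if offset < offset and offset <= a:
    offset = offset + 1
    offset = a[a] - offset % 13
record(offset)
offset = offset * (36 // 35 - (11 + 29))
if a != 22:
    total = 3 - offset
else:
    offset = 6 // offset
offset = offset + 7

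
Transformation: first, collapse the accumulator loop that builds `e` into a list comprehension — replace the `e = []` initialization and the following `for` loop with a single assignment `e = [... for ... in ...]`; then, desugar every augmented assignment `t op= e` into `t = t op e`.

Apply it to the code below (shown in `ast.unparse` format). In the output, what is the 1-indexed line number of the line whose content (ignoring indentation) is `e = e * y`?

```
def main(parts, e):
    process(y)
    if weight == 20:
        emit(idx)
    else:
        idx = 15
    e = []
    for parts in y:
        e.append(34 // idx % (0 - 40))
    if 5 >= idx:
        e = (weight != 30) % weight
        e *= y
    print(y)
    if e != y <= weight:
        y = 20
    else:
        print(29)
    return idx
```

Transformed code:
def main(parts, e):
    process(y)
    if weight == 20:
        emit(idx)
    else:
        idx = 15
    e = [34 // idx % (0 - 40) for parts in y]
    if 5 >= idx:
        e = (weight != 30) % weight
        e = e * y
    print(y)
    if e != y <= weight:
        y = 20
    else:
        print(29)
    return idx

10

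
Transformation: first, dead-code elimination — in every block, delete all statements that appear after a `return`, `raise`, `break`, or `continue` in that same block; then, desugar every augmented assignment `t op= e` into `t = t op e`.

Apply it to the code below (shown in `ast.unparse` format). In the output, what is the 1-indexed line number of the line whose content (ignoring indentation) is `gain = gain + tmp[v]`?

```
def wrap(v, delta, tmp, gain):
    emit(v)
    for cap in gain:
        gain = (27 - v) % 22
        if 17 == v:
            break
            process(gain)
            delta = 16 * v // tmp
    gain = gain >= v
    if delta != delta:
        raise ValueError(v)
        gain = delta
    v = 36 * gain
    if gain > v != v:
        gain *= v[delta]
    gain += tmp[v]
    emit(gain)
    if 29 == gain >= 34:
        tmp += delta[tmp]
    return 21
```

Transformed code:
def wrap(v, delta, tmp, gain):
    emit(v)
    for cap in gain:
        gain = (27 - v) % 22
        if 17 == v:
            break
    gain = gain >= v
    if delta != delta:
        raise ValueError(v)
    v = 36 * gain
    if gain > v != v:
        gain = gain * v[delta]
    gain = gain + tmp[v]
    emit(gain)
    if 29 == gain >= 34:
        tmp = tmp + delta[tmp]
    return 21

13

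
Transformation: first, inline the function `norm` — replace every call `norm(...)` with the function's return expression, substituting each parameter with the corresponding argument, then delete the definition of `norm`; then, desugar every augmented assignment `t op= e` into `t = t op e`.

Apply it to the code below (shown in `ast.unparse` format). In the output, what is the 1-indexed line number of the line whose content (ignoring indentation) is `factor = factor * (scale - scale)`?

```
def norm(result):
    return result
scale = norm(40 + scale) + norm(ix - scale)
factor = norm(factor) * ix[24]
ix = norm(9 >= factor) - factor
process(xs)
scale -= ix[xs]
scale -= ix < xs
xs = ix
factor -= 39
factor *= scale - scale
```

Transformed code:
scale = 40 + scale + (ix - scale)
factor = factor * ix[24]
ix = (9 >= factor) - factor
process(xs)
scale = scale - ix[xs]
scale = scale - (ix < xs)
xs = ix
factor = factor - 39
factor = factor * (scale - scale)

9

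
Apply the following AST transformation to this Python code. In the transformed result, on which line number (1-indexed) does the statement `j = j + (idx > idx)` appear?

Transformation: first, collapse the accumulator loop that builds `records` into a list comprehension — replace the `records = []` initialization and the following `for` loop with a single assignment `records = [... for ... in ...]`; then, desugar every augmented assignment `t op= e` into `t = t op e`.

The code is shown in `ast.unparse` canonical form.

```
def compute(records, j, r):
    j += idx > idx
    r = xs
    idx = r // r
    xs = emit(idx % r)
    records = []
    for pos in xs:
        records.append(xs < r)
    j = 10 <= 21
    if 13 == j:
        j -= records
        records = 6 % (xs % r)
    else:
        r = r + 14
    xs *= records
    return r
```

2

Transformed code:
def compute(records, j, r):
    j = j + (idx > idx)
    r = xs
    idx = r // r
    xs = emit(idx % r)
    records = [xs < r for pos in xs]
    j = 10 <= 21
    if 13 == j:
        j = j - records
        records = 6 % (xs % r)
    else:
        r = r + 14
    xs = xs * records
    return r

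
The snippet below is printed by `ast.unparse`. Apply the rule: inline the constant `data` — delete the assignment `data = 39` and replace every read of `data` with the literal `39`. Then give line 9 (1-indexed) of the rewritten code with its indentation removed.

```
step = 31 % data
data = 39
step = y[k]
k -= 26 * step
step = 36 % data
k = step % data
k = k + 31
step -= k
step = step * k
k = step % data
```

Transformed code:
step = 31 % 39
step = y[k]
k -= 26 * step
step = 36 % 39
k = step % 39
k = k + 31
step -= k
step = step * k
k = step % 39

k = step % 39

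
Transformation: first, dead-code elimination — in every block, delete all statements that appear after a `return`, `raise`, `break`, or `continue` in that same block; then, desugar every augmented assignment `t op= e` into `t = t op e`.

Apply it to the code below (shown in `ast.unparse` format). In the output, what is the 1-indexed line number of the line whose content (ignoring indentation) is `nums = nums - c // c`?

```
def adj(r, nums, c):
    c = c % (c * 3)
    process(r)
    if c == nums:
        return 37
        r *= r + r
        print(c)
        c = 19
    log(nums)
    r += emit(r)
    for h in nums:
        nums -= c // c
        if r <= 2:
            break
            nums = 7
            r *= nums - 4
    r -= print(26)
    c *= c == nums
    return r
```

9

Transformed code:
def adj(r, nums, c):
    c = c % (c * 3)
    process(r)
    if c == nums:
        return 37
    log(nums)
    r = r + emit(r)
    for h in nums:
        nums = nums - c // c
        if r <= 2:
            break
    r = r - print(26)
    c = c * (c == nums)
    return r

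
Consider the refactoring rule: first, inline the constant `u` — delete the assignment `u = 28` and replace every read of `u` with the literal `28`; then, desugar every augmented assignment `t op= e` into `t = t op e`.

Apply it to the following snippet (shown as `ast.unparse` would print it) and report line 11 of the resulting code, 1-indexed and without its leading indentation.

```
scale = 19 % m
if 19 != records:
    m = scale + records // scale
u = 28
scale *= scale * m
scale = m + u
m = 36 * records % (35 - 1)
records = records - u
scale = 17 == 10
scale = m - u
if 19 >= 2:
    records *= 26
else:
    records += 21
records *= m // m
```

records = records * 26

Transformed code:
scale = 19 % m
if 19 != records:
    m = scale + records // scale
scale = scale * (scale * m)
scale = m + 28
m = 36 * records % (35 - 1)
records = records - 28
scale = 17 == 10
scale = m - 28
if 19 >= 2:
    records = records * 26
else:
    records = records + 21
records = records * (m // m)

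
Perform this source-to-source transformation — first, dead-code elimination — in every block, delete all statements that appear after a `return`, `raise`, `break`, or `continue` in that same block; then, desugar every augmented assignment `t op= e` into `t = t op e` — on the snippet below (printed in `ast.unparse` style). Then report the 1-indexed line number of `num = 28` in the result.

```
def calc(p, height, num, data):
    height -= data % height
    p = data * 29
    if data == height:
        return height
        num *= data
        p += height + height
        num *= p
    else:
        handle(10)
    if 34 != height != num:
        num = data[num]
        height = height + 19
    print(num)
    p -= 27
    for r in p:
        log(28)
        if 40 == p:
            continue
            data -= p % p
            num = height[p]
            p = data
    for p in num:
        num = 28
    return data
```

18

Transformed code:
def calc(p, height, num, data):
    height = height - data % height
    p = data * 29
    if data == height:
        return height
    else:
        handle(10)
    if 34 != height != num:
        num = data[num]
        height = height + 19
    print(num)
    p = p - 27
    for r in p:
        log(28)
        if 40 == p:
            continue
    for p in num:
        num = 28
    return data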